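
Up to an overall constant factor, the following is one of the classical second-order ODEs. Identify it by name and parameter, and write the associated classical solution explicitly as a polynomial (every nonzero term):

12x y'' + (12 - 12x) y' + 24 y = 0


All three coefficients share the factor 12; dividing through by 12 gives  x y'' + (1 - x) y' + 2 y = 0.
This matches the Laguerre equation x y'' + (1 - x) y' + n y = 0 with n = 2; the polynomial solution is L_2(x).
With y = sum_k a_k x^k, matching x^k gives (k+1)k a_{k+1} + (k+1) a_{k+1} - k a_k + n a_k = 0, i.e. (k+1)^2 a_{k+1} = (k - n) a_k = (k - 2) a_k. The right side vanishes at k = 2, so the series terminates at degree 2.
Standard normalization L_n(0) = 1 gives a_0 = 1. Work upward with a_{k+1} = (k - 2) a_k / (k+1)^2:
  a_1 = (0 - 2)(1) / 1^2 = -2/1 = -2
  a_2 = (1 - 2)(-2) / 2^2 = 2/4 = 1/2
Hence L_2(x) = x^2/2 - 2 x + 1.

L_2(x); series = x^2/2 - 2 x + 1


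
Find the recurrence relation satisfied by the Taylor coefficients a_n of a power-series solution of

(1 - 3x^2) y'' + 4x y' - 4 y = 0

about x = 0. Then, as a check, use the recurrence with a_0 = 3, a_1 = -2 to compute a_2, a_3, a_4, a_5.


Substitute y = sum_n a_n x^n.
(1 - 3 x^2) y'' contributes (n+2)(n+1) a_{n+2} - 3 n(n-1) a_n at x^n.
4 x y'(x) contributes 4 n a_n at x^n.
-4 y(x) contributes -4 a_n at x^n.
Matching x^n: (n+2)(n+1) a_{n+2} + (-3 n(n-1) + 4 n - 4) a_n = 0.
Thus a_{n+2} = (3 n(n-1) - 4 n + 4) / ((n+1)(n+2)) * a_n.

Check with a_0 = 3, a_1 = -2 (apply the recurrence for n = 0, 1, 2, 3): a_0 = 3, a_1 = -2, a_2 = 6, a_3 = 0, a_4 = 1, a_5 = 0.

a_(n+2) = (3 n(n-1) - 4 n + 4) / ((n+1)(n+2)) * a_n; check: a_0 = 3, a_1 = -2, a_2 = 6, a_3 = 0, a_4 = 1, a_5 = 0


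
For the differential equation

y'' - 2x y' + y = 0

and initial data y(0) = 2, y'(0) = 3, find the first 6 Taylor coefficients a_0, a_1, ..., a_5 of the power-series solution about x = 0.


Ansatz: y(x) = sum_{n>=0} a_n x^n, so y'(x) = sum_{n>=1} n a_n x^(n-1) and y''(x) = sum_{n>=2} n(n-1) a_n x^(n-2).
Substitute into P(x) y'' + Q(x) y' + R(x) y = 0 with P(x) = 1, Q(x) = -2x, R(x) = 1, and match powers of x.
Initial conditions: a_0 = 2, a_1 = 3.
Setting the coefficient of each power of x to zero and solving order by order (substituting the coefficients already found):
  x^0: 2 a_2 + a_0 = 0  ->  2 a_2 = -a_0 = -2  ->  a_2 = -1
  x^1: 6 a_3 - a_1 = 0  ->  6 a_3 = a_1 = 3  ->  a_3 = 1/2
  x^2: 12 a_4 - 3 a_2 = 0  ->  12 a_4 = 3 a_2 = -3  ->  a_4 = -1/4
  x^3: 20 a_5 - 5 a_3 = 0  ->  20 a_5 = 5 a_3 = 5/2  ->  a_5 = 1/8
Truncated series: y(x) = 2 + 3 x - x^2 + (1/2) x^3 - (1/4) x^4 + (1/8) x^5 + O(x^6).

a_0 = 2; a_1 = 3; a_2 = -1; a_3 = 1/2; a_4 = -1/4; a_5 = 1/8


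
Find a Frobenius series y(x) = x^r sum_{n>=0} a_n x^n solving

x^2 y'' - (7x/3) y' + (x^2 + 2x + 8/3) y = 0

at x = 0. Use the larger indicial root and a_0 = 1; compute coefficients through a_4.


Write in Frobenius form y'' + (p(x)/x) y' + (q(x)/x^2) y = 0:
  p(x) = -7/3,  q(x) = x^2 + 2x + 8/3.
Indicial equation: r(r-1) + (-7/3) r + (8/3) = 0 -> roots r_1 = 2, r_2 = 4/3.
Take r = r_1 = 2. Let y(x) = x^r sum_{n>=0} a_n x^n with a_0 = 1.
Substitute y = x^r sum a_n x^n and match x^{r+n}. The recurrence is
  D(n) a_n + 2 a_{n-1} + 1 a_{n-2} = 0,  where D(n) = (r+n)(r+n-1) + (-7/3)(r+n) + (8/3).
  a_n = [-2 a_{n-1} - 1 a_{n-2}] / D(n).
Since the indicial polynomial factors as (r - r_1)(r - r_2), D(n) = (r_1 + n - r_1)(r_1 + n - r_2) = n(n + 2/3).
Evaluating step by step (a_0 = 1):
  n = 1: D(1) = 1(1 + 2/3) = 5/3; numerator = -2(1) = -2; a_1 = (-2)/(5/3) = -6/5
  n = 2: D(2) = 2(2 + 2/3) = 16/3; numerator = -2(-6/5) - 1(1) = 7/5; a_2 = (7/5)/(16/3) = 21/80
  n = 3: D(3) = 3(3 + 2/3) = 11; numerator = -2(21/80) - 1(-6/5) = 27/40; a_3 = (27/40)/(11) = 27/440
  n = 4: D(4) = 4(4 + 2/3) = 56/3; numerator = -2(27/440) - 1(21/80) = -339/880; a_4 = (-339/880)/(56/3) = -1017/49280

r = 2; a_0 = 1; a_1 = -6/5; a_2 = 21/80; a_3 = 27/440; a_4 = -1017/49280


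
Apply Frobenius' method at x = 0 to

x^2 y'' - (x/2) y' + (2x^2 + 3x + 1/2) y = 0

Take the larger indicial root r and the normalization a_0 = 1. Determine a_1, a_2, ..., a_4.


Write in Frobenius form y'' + (p(x)/x) y' + (q(x)/x^2) y = 0:
  p(x) = -1/2,  q(x) = 2x^2 + 3x + 1/2.
Indicial equation: r(r-1) + (-1/2) r + (1/2) = 0 -> roots r_1 = 1, r_2 = 1/2.
Take r = r_1 = 1. Let y(x) = x^r sum_{n>=0} a_n x^n with a_0 = 1.
Substitute y = x^r sum a_n x^n and match x^{r+n}. The recurrence is
  D(n) a_n + 3 a_{n-1} + 2 a_{n-2} = 0,  where D(n) = (r+n)(r+n-1) + (-1/2)(r+n) + (1/2).
  a_n = [-3 a_{n-1} - 2 a_{n-2}] / D(n).
Since the indicial polynomial factors as (r - r_1)(r - r_2), D(n) = (r_1 + n - r_1)(r_1 + n - r_2) = n(n + 1/2).
Evaluating step by step (a_0 = 1):
  n = 1: D(1) = 1(1 + 1/2) = 3/2; numerator = -3(1) = -3; a_1 = (-3)/(3/2) = -2
  n = 2: D(2) = 2(2 + 1/2) = 5; numerator = -3(-2) - 2(1) = 4; a_2 = (4)/(5) = 4/5
  n = 3: D(3) = 3(3 + 1/2) = 21/2; numerator = -3(4/5) - 2(-2) = 8/5; a_3 = (8/5)/(21/2) = 16/105
  n = 4: D(4) = 4(4 + 1/2) = 18; numerator = -3(16/105) - 2(4/5) = -72/35; a_4 = (-72/35)/(18) = -4/35

r = 1; a_0 = 1; a_1 = -2; a_2 = 4/5; a_3 = 16/105; a_4 = -4/35


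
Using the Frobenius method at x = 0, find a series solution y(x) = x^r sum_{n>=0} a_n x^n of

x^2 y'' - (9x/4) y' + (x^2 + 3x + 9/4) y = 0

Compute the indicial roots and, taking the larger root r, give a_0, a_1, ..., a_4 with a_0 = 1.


Write in Frobenius form y'' + (p(x)/x) y' + (q(x)/x^2) y = 0:
  p(x) = -9/4,  q(x) = x^2 + 3x + 9/4.
Indicial equation: r(r-1) + (-9/4) r + (9/4) = 0 -> roots r_1 = 9/4, r_2 = 1.
Take r = r_1 = 9/4. Let y(x) = x^r sum_{n>=0} a_n x^n with a_0 = 1.
Substitute y = x^r sum a_n x^n and match x^{r+n}. The recurrence is
  D(n) a_n + 3 a_{n-1} + 1 a_{n-2} = 0,  where D(n) = (r+n)(r+n-1) + (-9/4)(r+n) + (9/4).
  a_n = [-3 a_{n-1} - 1 a_{n-2}] / D(n).
Since the indicial polynomial factors as (r - r_1)(r - r_2), D(n) = (r_1 + n - r_1)(r_1 + n - r_2) = n(n + 5/4).
Evaluating step by step (a_0 = 1):
  n = 1: D(1) = 1(1 + 5/4) = 9/4; numerator = -3(1) = -3; a_1 = (-3)/(9/4) = -4/3
  n = 2: D(2) = 2(2 + 5/4) = 13/2; numerator = -3(-4/3) - 1(1) = 3; a_2 = (3)/(13/2) = 6/13
  n = 3: D(3) = 3(3 + 5/4) = 51/4; numerator = -3(6/13) - 1(-4/3) = -2/39; a_3 = (-2/39)/(51/4) = -8/1989
  n = 4: D(4) = 4(4 + 5/4) = 21; numerator = -3(-8/1989) - 1(6/13) = -298/663; a_4 = (-298/663)/(21) = -298/13923

r = 9/4; a_0 = 1; a_1 = -4/3; a_2 = 6/13; a_3 = -8/1989; a_4 = -298/13923


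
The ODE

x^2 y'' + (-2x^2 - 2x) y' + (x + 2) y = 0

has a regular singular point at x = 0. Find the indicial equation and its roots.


Divide by x^2 to reach normal form y'' + P_1(x) y' + P_2(x) y = 0 with P_1(x) = -2 - 2/x and P_2(x) = 1/x + 2/x^2.
x = 0 is a singular point because the y'-coefficient -2 - 2/x has a pole at x = 0 and the y-coefficient 1/x + 2/x^2 has a pole at x = 0.
It is a regular singular point because x P_1(x) = p(x) = -2x - 2 and x^2 P_2(x) = q(x) = x + 2 are polynomials, hence analytic at x = 0.
p(0) = -2,  q(0) = 2.
Indicial equation: r(r-1) + p(0) r + q(0) = 0, i.e. r^2 + (p(0) - 1) r + q(0) = 0, i.e. r^2 - 3 r + 2 = 0.
Discriminant: (-3)^2 - 4(2) = 1, so r = (3 ± 1)/2.
Solving: r_1 = 2, r_2 = 1.

indicial: r^2 - 3 r + 2 = 0; roots r_1 = 2, r_2 = 1


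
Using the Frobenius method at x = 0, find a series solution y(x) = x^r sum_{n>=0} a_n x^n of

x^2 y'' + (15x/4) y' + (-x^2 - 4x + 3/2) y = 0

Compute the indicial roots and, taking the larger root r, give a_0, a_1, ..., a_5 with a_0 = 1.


Write in Frobenius form y'' + (p(x)/x) y' + (q(x)/x^2) y = 0:
  p(x) = 15/4,  q(x) = -x^2 - 4x + 3/2.
Indicial equation: r(r-1) + (15/4) r + (3/2) = 0 -> roots r_1 = -3/4, r_2 = -2.
Take r = r_1 = -3/4. Let y(x) = x^r sum_{n>=0} a_n x^n with a_0 = 1.
Substitute y = x^r sum a_n x^n and match x^{r+n}. The recurrence is
  D(n) a_n - 4 a_{n-1} - 1 a_{n-2} = 0,  where D(n) = (r+n)(r+n-1) + (15/4)(r+n) + (3/2).
  a_n = [4 a_{n-1} + 1 a_{n-2}] / D(n).
Since the indicial polynomial factors as (r - r_1)(r - r_2), D(n) = (r_1 + n - r_1)(r_1 + n - r_2) = n(n + 5/4).
Evaluating step by step (a_0 = 1):
  n = 1: D(1) = 1(1 + 5/4) = 9/4; numerator = 4(1) = 4; a_1 = (4)/(9/4) = 16/9
  n = 2: D(2) = 2(2 + 5/4) = 13/2; numerator = 4(16/9) + 1(1) = 73/9; a_2 = (73/9)/(13/2) = 146/117
  n = 3: D(3) = 3(3 + 5/4) = 51/4; numerator = 4(146/117) + 1(16/9) = 88/13; a_3 = (88/13)/(51/4) = 352/663
  n = 4: D(4) = 4(4 + 5/4) = 21; numerator = 4(352/663) + 1(146/117) = 6706/1989; a_4 = (6706/1989)/(21) = 958/5967
  n = 5: D(5) = 5(5 + 5/4) = 125/4; numerator = 4(958/5967) + 1(352/663) = 7000/5967; a_5 = (7000/5967)/(125/4) = 224/5967

r = -3/4; a_0 = 1; a_1 = 16/9; a_2 = 146/117; a_3 = 352/663; a_4 = 958/5967; a_5 = 224/5967


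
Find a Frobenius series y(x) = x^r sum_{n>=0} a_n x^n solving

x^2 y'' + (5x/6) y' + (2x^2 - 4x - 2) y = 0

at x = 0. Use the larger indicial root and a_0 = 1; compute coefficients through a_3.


Write in Frobenius form y'' + (p(x)/x) y' + (q(x)/x^2) y = 0:
  p(x) = 5/6,  q(x) = 2x^2 - 4x - 2.
Indicial equation: r(r-1) + (5/6) r + (-2) = 0 -> roots r_1 = 3/2, r_2 = -4/3.
Take r = r_1 = 3/2. Let y(x) = x^r sum_{n>=0} a_n x^n with a_0 = 1.
Substitute y = x^r sum a_n x^n and match x^{r+n}. The recurrence is
  D(n) a_n - 4 a_{n-1} + 2 a_{n-2} = 0,  where D(n) = (r+n)(r+n-1) + (5/6)(r+n) + (-2).
  a_n = [4 a_{n-1} - 2 a_{n-2}] / D(n).
Since the indicial polynomial factors as (r - r_1)(r - r_2), D(n) = (r_1 + n - r_1)(r_1 + n - r_2) = n(n + 17/6).
Evaluating step by step (a_0 = 1):
  n = 1: D(1) = 1(1 + 17/6) = 23/6; numerator = 4(1) = 4; a_1 = (4)/(23/6) = 24/23
  n = 2: D(2) = 2(2 + 17/6) = 29/3; numerator = 4(24/23) - 2(1) = 50/23; a_2 = (50/23)/(29/3) = 150/667
  n = 3: D(3) = 3(3 + 17/6) = 35/2; numerator = 4(150/667) - 2(24/23) = -792/667; a_3 = (-792/667)/(35/2) = -1584/23345

r = 3/2; a_0 = 1; a_1 = 24/23; a_2 = 150/667; a_3 = -1584/23345


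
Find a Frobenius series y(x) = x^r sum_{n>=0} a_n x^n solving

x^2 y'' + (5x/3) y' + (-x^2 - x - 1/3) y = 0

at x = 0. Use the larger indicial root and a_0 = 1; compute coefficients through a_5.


Write in Frobenius form y'' + (p(x)/x) y' + (q(x)/x^2) y = 0:
  p(x) = 5/3,  q(x) = -x^2 - x - 1/3.
Indicial equation: r(r-1) + (5/3) r + (-1/3) = 0 -> roots r_1 = 1/3, r_2 = -1.
Take r = r_1 = 1/3. Let y(x) = x^r sum_{n>=0} a_n x^n with a_0 = 1.
Substitute y = x^r sum a_n x^n and match x^{r+n}. The recurrence is
  D(n) a_n - 1 a_{n-1} - 1 a_{n-2} = 0,  where D(n) = (r+n)(r+n-1) + (5/3)(r+n) + (-1/3).
  a_n = [1 a_{n-1} + 1 a_{n-2}] / D(n).
Since the indicial polynomial factors as (r - r_1)(r - r_2), D(n) = (r_1 + n - r_1)(r_1 + n - r_2) = n(n + 4/3).
Evaluating step by step (a_0 = 1):
  n = 1: D(1) = 1(1 + 4/3) = 7/3; numerator = 1(1) = 1; a_1 = (1)/(7/3) = 3/7
  n = 2: D(2) = 2(2 + 4/3) = 20/3; numerator = 1(3/7) + 1(1) = 10/7; a_2 = (10/7)/(20/3) = 3/14
  n = 3: D(3) = 3(3 + 4/3) = 13; numerator = 1(3/14) + 1(3/7) = 9/14; a_3 = (9/14)/(13) = 9/182
  n = 4: D(4) = 4(4 + 4/3) = 64/3; numerator = 1(9/182) + 1(3/14) = 24/91; a_4 = (24/91)/(64/3) = 9/728
  n = 5: D(5) = 5(5 + 4/3) = 95/3; numerator = 1(9/728) + 1(9/182) = 45/728; a_5 = (45/728)/(95/3) = 27/13832

r = 1/3; a_0 = 1; a_1 = 3/7; a_2 = 3/14; a_3 = 9/182; a_4 = 9/728; a_5 = 27/13832


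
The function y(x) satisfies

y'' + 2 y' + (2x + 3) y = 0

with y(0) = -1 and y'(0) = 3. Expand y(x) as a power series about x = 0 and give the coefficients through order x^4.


Ansatz: y(x) = sum_{n>=0} a_n x^n, so y'(x) = sum_{n>=1} n a_n x^(n-1) and y''(x) = sum_{n>=2} n(n-1) a_n x^(n-2).
Substitute into P(x) y'' + Q(x) y' + R(x) y = 0 with P(x) = 1, Q(x) = 2, R(x) = 2x + 3, and match powers of x.
Initial conditions: a_0 = -1, a_1 = 3.
Setting the coefficient of each power of x to zero and solving order by order (substituting the coefficients already found):
  x^0: 2 a_2 + 2 a_1 + 3 a_0 = 0  ->  2 a_2 = -2 a_1 - 3 a_0 = -3  ->  a_2 = -3/2
  x^1: 6 a_3 + 4 a_2 + 3 a_1 + 2 a_0 = 0  ->  6 a_3 = -4 a_2 - 3 a_1 - 2 a_0 = -1  ->  a_3 = -1/6
  x^2: 12 a_4 + 6 a_3 + 3 a_2 + 2 a_1 = 0  ->  12 a_4 = -6 a_3 - 3 a_2 - 2 a_1 = -1/2  ->  a_4 = -1/24
Truncated series: y(x) = -1 + 3 x - (3/2) x^2 - (1/6) x^3 - (1/24) x^4 + O(x^5).

a_0 = -1; a_1 = 3; a_2 = -3/2; a_3 = -1/6; a_4 = -1/24


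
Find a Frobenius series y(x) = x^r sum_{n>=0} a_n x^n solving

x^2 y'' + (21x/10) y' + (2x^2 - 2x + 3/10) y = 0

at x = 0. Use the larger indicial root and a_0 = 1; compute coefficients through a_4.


Write in Frobenius form y'' + (p(x)/x) y' + (q(x)/x^2) y = 0:
  p(x) = 21/10,  q(x) = 2x^2 - 2x + 3/10.
Indicial equation: r(r-1) + (21/10) r + (3/10) = 0 -> roots r_1 = -1/2, r_2 = -3/5.
Take r = r_1 = -1/2. Let y(x) = x^r sum_{n>=0} a_n x^n with a_0 = 1.
Substitute y = x^r sum a_n x^n and match x^{r+n}. The recurrence is
  D(n) a_n - 2 a_{n-1} + 2 a_{n-2} = 0,  where D(n) = (r+n)(r+n-1) + (21/10)(r+n) + (3/10).
  a_n = [2 a_{n-1} - 2 a_{n-2}] / D(n).
Since the indicial polynomial factors as (r - r_1)(r - r_2), D(n) = (r_1 + n - r_1)(r_1 + n - r_2) = n(n + 1/10).
Evaluating step by step (a_0 = 1):
  n = 1: D(1) = 1(1 + 1/10) = 11/10; numerator = 2(1) = 2; a_1 = (2)/(11/10) = 20/11
  n = 2: D(2) = 2(2 + 1/10) = 21/5; numerator = 2(20/11) - 2(1) = 18/11; a_2 = (18/11)/(21/5) = 30/77
  n = 3: D(3) = 3(3 + 1/10) = 93/10; numerator = 2(30/77) - 2(20/11) = -20/7; a_3 = (-20/7)/(93/10) = -200/651
  n = 4: D(4) = 4(4 + 1/10) = 82/5; numerator = 2(-200/651) - 2(30/77) = -9980/7161; a_4 = (-9980/7161)/(82/5) = -24950/293601

r = -1/2; a_0 = 1; a_1 = 20/11; a_2 = 30/77; a_3 = -200/651; a_4 = -24950/293601


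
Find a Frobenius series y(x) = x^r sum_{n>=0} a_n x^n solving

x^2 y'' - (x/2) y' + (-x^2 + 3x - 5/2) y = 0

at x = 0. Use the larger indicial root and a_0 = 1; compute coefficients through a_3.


Write in Frobenius form y'' + (p(x)/x) y' + (q(x)/x^2) y = 0:
  p(x) = -1/2,  q(x) = -x^2 + 3x - 5/2.
Indicial equation: r(r-1) + (-1/2) r + (-5/2) = 0 -> roots r_1 = 5/2, r_2 = -1.
Take r = r_1 = 5/2. Let y(x) = x^r sum_{n>=0} a_n x^n with a_0 = 1.
Substitute y = x^r sum a_n x^n and match x^{r+n}. The recurrence is
  D(n) a_n + 3 a_{n-1} - 1 a_{n-2} = 0,  where D(n) = (r+n)(r+n-1) + (-1/2)(r+n) + (-5/2).
  a_n = [-3 a_{n-1} + 1 a_{n-2}] / D(n).
Since the indicial polynomial factors as (r - r_1)(r - r_2), D(n) = (r_1 + n - r_1)(r_1 + n - r_2) = n(n + 7/2).
Evaluating step by step (a_0 = 1):
  n = 1: D(1) = 1(1 + 7/2) = 9/2; numerator = -3(1) = -3; a_1 = (-3)/(9/2) = -2/3
  n = 2: D(2) = 2(2 + 7/2) = 11; numerator = -3(-2/3) + 1(1) = 3; a_2 = (3)/(11) = 3/11
  n = 3: D(3) = 3(3 + 7/2) = 39/2; numerator = -3(3/11) + 1(-2/3) = -49/33; a_3 = (-49/33)/(39/2) = -98/1287

r = 5/2; a_0 = 1; a_1 = -2/3; a_2 = 3/11; a_3 = -98/1287


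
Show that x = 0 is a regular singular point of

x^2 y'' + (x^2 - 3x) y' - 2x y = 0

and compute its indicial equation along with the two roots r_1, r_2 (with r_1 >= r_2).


Divide by x^2 to reach normal form y'' + P_1(x) y' + P_2(x) y = 0 with P_1(x) = 1 - 3/x and P_2(x) = -2/x.
x = 0 is a singular point because the y'-coefficient 1 - 3/x has a pole at x = 0 and the y-coefficient -2/x has a pole at x = 0.
It is a regular singular point because x P_1(x) = p(x) = x - 3 and x^2 P_2(x) = q(x) = -2x are polynomials, hence analytic at x = 0.
p(0) = -3,  q(0) = 0.
Indicial equation: r(r-1) + p(0) r + q(0) = 0, i.e. r^2 + (p(0) - 1) r + q(0) = 0, i.e. r^2 - 4 r = 0.
Discriminant: (-4)^2 - 4(0) = 16, so r = (4 ± 4)/2.
Solving: r_1 = 4, r_2 = 0.

indicial: r^2 - 4 r = 0; roots r_1 = 4, r_2 = 0


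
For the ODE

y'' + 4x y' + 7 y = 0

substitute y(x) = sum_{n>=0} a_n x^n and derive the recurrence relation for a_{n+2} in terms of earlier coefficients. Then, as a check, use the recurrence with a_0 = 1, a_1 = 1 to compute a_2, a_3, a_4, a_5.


Substitute y = sum_n a_n x^n.
y''(x) has coefficient (n+2)(n+1) a_{n+2} at x^n;
4 x y'(x) has coefficient 4 n a_n at x^n (shift);
7 y(x) has coefficient 7 a_n at x^n.
Matching x^n: (n+2)(n+1) a_{n+2} + (4n + 7) a_n = 0.
Thus a_{n+2} = (-4n - 7) / ((n+1)(n+2)) * a_n.

Check with a_0 = 1, a_1 = 1 (apply the recurrence for n = 0, 1, 2, 3): a_0 = 1, a_1 = 1, a_2 = -7/2, a_3 = -11/6, a_4 = 35/8, a_5 = 209/120.

a_(n+2) = (-4n - 7) / ((n+1)(n+2)) * a_n; check: a_0 = 1, a_1 = 1, a_2 = -7/2, a_3 = -11/6, a_4 = 35/8, a_5 = 209/120


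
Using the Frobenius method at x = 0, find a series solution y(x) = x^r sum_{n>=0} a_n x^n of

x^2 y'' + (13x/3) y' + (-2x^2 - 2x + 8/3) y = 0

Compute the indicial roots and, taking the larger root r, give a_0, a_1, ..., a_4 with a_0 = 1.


Write in Frobenius form y'' + (p(x)/x) y' + (q(x)/x^2) y = 0:
  p(x) = 13/3,  q(x) = -2x^2 - 2x + 8/3.
Indicial equation: r(r-1) + (13/3) r + (8/3) = 0 -> roots r_1 = -4/3, r_2 = -2.
Take r = r_1 = -4/3. Let y(x) = x^r sum_{n>=0} a_n x^n with a_0 = 1.
Substitute y = x^r sum a_n x^n and match x^{r+n}. The recurrence is
  D(n) a_n - 2 a_{n-1} - 2 a_{n-2} = 0,  where D(n) = (r+n)(r+n-1) + (13/3)(r+n) + (8/3).
  a_n = [2 a_{n-1} + 2 a_{n-2}] / D(n).
Since the indicial polynomial factors as (r - r_1)(r - r_2), D(n) = (r_1 + n - r_1)(r_1 + n - r_2) = n(n + 2/3).
Evaluating step by step (a_0 = 1):
  n = 1: D(1) = 1(1 + 2/3) = 5/3; numerator = 2(1) = 2; a_1 = (2)/(5/3) = 6/5
  n = 2: D(2) = 2(2 + 2/3) = 16/3; numerator = 2(6/5) + 2(1) = 22/5; a_2 = (22/5)/(16/3) = 33/40
  n = 3: D(3) = 3(3 + 2/3) = 11; numerator = 2(33/40) + 2(6/5) = 81/20; a_3 = (81/20)/(11) = 81/220
  n = 4: D(4) = 4(4 + 2/3) = 56/3; numerator = 2(81/220) + 2(33/40) = 105/44; a_4 = (105/44)/(56/3) = 45/352

r = -4/3; a_0 = 1; a_1 = 6/5; a_2 = 33/40; a_3 = 81/220; a_4 = 45/352


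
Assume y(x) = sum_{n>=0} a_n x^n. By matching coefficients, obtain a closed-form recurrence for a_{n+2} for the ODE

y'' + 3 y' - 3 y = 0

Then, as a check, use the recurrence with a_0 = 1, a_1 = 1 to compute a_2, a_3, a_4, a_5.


Substitute y = sum_n a_n x^n.
y''(x) has coefficient (n+2)(n+1) a_{n+2} at x^n;
3 y'(x) has coefficient 3 (n+1) a_{n+1} at x^n;
-3 y(x) has coefficient -3 a_n at x^n.
Matching x^n: (n+2)(n+1) a_{n+2} + 3 (n+1) a_{n+1} - 3 a_n = 0.
Thus a_{n+2} = [-3 (n+1) a_{n+1} + 3 a_n] / ((n+1)(n+2)).

Check with a_0 = 1, a_1 = 1 (apply the recurrence for n = 0, 1, 2, 3): a_0 = 1, a_1 = 1, a_2 = 0, a_3 = 1/2, a_4 = -3/8, a_5 = 3/10.

a_(n+2) = [-3 (n+1) a_(n+1) + 3 a_n] / ((n+1)(n+2)); check: a_0 = 1, a_1 = 1, a_2 = 0, a_3 = 1/2, a_4 = -3/8, a_5 = 3/10


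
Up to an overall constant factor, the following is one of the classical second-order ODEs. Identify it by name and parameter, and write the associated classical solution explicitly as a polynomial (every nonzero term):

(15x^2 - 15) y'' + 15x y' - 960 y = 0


All three coefficients share the factor -15; dividing through by -15 gives  (1 - x^2) y'' - x y' + 64 y = 0.
This matches the Chebyshev equation (1 - x^2) y'' - x y' + n^2 y = 0 (note the -x y' term, not -2x y') with n^2 = 64, so n = 8; the polynomial solution is T_8(x).
With y = sum_k a_k x^k, matching x^k gives (k+2)(k+1) a_{k+2} = (k^2 - n^2) a_k = (k - 8)(k + 8) a_k. The right side vanishes at k = 8, so the series with the parity of 8 terminates at degree 8.
Standard normalization: leading coefficient of T_n is 2^(n-1), so a_8 = 2^7 = 128. Work downward with a_k = (k+1)(k+2) a_{k+2} / ((k - 8)(k + 8)):
  a_6 = (7)(8)(128) / ((6 - 8)(6 + 8)) = 7168/(-28) = -256
  a_4 = (5)(6)(-256) / ((4 - 8)(4 + 8)) = -7680/(-48) = 160
  a_2 = (3)(4)(160) / ((2 - 8)(2 + 8)) = 1920/(-60) = -32
  a_0 = (1)(2)(-32) / ((0 - 8)(0 + 8)) = -64/(-64) = 1
Hence T_8(x) = 128 x^8 - 256 x^6 + 160 x^4 - 32 x^2 + 1.

T_8(x); series = 128 x^8 - 256 x^6 + 160 x^4 - 32 x^2 + 1


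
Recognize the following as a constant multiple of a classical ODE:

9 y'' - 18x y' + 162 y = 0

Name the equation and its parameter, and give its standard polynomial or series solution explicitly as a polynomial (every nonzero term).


All three coefficients share the factor 9; dividing through by 9 gives  y'' - 2x y' + 18 y = 0.
This matches the Hermite equation y'' - 2x y' + 2n y = 0 with 2n = 18, so n = 9; the polynomial solution is H_9(x).
With y = sum_k a_k x^k, matching x^k gives (k+2)(k+1) a_{k+2} = 2(k - n) a_k = 2(k - 9) a_k. The right side vanishes at k = 9, so the series with the parity of 9 terminates at degree 9.
Standard normalization: leading coefficient of H_n is 2^n, so a_9 = 2^9 = 512. Work downward with a_k = (k+1)(k+2) a_{k+2} / (2(k - n)):
  a_7 = (8)(9)(512) / (2(7 - 9)) = 36864/(-4) = -9216
  a_5 = (6)(7)(-9216) / (2(5 - 9)) = -387072/(-8) = 48384
  a_3 = (4)(5)(48384) / (2(3 - 9)) = 967680/(-12) = -80640
  a_1 = (2)(3)(-80640) / (2(1 - 9)) = -483840/(-16) = 30240
Hence H_9(x) = 512 x^9 - 9216 x^7 + 48384 x^5 - 80640 x^3 + 30240 x.

H_9(x); series = 512 x^9 - 9216 x^7 + 48384 x^5 - 80640 x^3 + 30240 x


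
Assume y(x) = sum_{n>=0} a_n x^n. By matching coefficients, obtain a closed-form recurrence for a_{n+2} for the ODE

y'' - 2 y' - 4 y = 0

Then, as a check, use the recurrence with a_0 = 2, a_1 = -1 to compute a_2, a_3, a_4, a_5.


Substitute y = sum_n a_n x^n.
y''(x) has coefficient (n+2)(n+1) a_{n+2} at x^n;
-2 y'(x) has coefficient -2 (n+1) a_{n+1} at x^n;
-4 y(x) has coefficient -4 a_n at x^n.
Matching x^n: (n+2)(n+1) a_{n+2} - 2 (n+1) a_{n+1} - 4 a_n = 0.
Thus a_{n+2} = [2 (n+1) a_{n+1} + 4 a_n] / ((n+1)(n+2)).

Check with a_0 = 2, a_1 = -1 (apply the recurrence for n = 0, 1, 2, 3): a_0 = 2, a_1 = -1, a_2 = 3, a_3 = 4/3, a_4 = 5/3, a_5 = 14/15.

a_(n+2) = [2 (n+1) a_(n+1) + 4 a_n] / ((n+1)(n+2)); check: a_0 = 2, a_1 = -1, a_2 = 3, a_3 = 4/3, a_4 = 5/3, a_5 = 14/15


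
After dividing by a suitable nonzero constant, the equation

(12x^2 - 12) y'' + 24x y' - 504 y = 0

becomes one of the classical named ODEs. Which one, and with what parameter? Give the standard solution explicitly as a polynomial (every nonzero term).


All three coefficients share the factor -12; dividing through by -12 gives  (1 - x^2) y'' - 2x y' + 42 y = 0.
This matches the Legendre equation (1 - x^2) y'' - 2x y' + n(n+1) y = 0 (note the -2x y' term) with n(n+1) = 42, so n = 6; the polynomial solution is P_6(x).
With y = sum_k a_k x^k, matching x^k gives (k+2)(k+1) a_{k+2} = [k(k+1) - n(n+1)] a_k = (k - 6)(k + 7) a_k. The right side vanishes at k = 6, so the series with the parity of 6 terminates at degree 6.
Standard normalization (P_n(1) = 1): leading coefficient (2n)!/(2^n (n!)^2) = 479001600/(64*518400) = 231/16, so a_6 = 231/16. Work downward with a_k = (k+1)(k+2) a_{k+2} / ((k - 6)(k + 7)):
  a_4 = (5)(6)(231/16) / ((4 - 6)(4 + 7)) = (3465/8)/(-22) = -315/16
  a_2 = (3)(4)(-315/16) / ((2 - 6)(2 + 7)) = (-945/4)/(-36) = 105/16
  a_0 = (1)(2)(105/16) / ((0 - 6)(0 + 7)) = (105/8)/(-42) = -5/16
Hence P_6(x) = 231 x^6/16 - 315 x^4/16 + 105 x^2/16 - 5/16.

P_6(x); series = 231 x^6/16 - 315 x^4/16 + 105 x^2/16 - 5/16


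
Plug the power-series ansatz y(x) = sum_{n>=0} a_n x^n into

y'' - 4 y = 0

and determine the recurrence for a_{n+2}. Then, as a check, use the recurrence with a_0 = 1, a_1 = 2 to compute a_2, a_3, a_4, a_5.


Substitute y = sum_n a_n x^n into y'' + (const) y = 0.
y''(x) = sum_{n>=0} (n+2)(n+1) a_{n+2} x^n.
The ODE becomes sum_n [(n+2)(n+1) a_{n+2} - 4 a_n] x^n = 0.
Setting each coefficient to zero gives the recurrence:
  (n+2)(n+1) a_{n+2} - 4 a_n = 0,
  a_{n+2} = 4 / ((n+1)(n+2)) a_n.

Check with a_0 = 1, a_1 = 2 (apply the recurrence for n = 0, 1, 2, 3): a_0 = 1, a_1 = 2, a_2 = 2, a_3 = 4/3, a_4 = 2/3, a_5 = 4/15.

a_{n+2} = 4/((n+1)(n+2)) * a_n; check: a_0 = 1, a_1 = 2, a_2 = 2, a_3 = 4/3, a_4 = 2/3, a_5 = 4/15


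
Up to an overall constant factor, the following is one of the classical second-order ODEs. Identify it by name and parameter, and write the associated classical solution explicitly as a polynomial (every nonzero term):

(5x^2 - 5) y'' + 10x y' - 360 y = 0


All three coefficients share the factor -5; dividing through by -5 gives  (1 - x^2) y'' - 2x y' + 72 y = 0.
This matches the Legendre equation (1 - x^2) y'' - 2x y' + n(n+1) y = 0 (note the -2x y' term) with n(n+1) = 72, so n = 8; the polynomial solution is P_8(x).
With y = sum_k a_k x^k, matching x^k gives (k+2)(k+1) a_{k+2} = [k(k+1) - n(n+1)] a_k = (k - 8)(k + 9) a_k. The right side vanishes at k = 8, so the series with the parity of 8 terminates at degree 8.
Standard normalization (P_n(1) = 1): leading coefficient (2n)!/(2^n (n!)^2) = 20922789888000/(256*1625702400) = 6435/128, so a_8 = 6435/128. Work downward with a_k = (k+1)(k+2) a_{k+2} / ((k - 8)(k + 9)):
  a_6 = (7)(8)(6435/128) / ((6 - 8)(6 + 9)) = (45045/16)/(-30) = -3003/32
  a_4 = (5)(6)(-3003/32) / ((4 - 8)(4 + 9)) = (-45045/16)/(-52) = 3465/64
  a_2 = (3)(4)(3465/64) / ((2 - 8)(2 + 9)) = (10395/16)/(-66) = -315/32
  a_0 = (1)(2)(-315/32) / ((0 - 8)(0 + 9)) = (-315/16)/(-72) = 35/128
Hence P_8(x) = 6435 x^8/128 - 3003 x^6/32 + 3465 x^4/64 - 315 x^2/32 + 35/128.

P_8(x); series = 6435 x^8/128 - 3003 x^6/32 + 3465 x^4/64 - 315 x^2/32 + 35/128


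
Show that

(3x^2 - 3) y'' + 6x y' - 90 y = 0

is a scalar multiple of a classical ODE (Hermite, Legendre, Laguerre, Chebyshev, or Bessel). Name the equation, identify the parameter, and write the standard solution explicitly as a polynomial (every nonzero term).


All three coefficients share the factor -3; dividing through by -3 gives  (1 - x^2) y'' - 2x y' + 30 y = 0.
This matches the Legendre equation (1 - x^2) y'' - 2x y' + n(n+1) y = 0 (note the -2x y' term) with n(n+1) = 30, so n = 5; the polynomial solution is P_5(x).
With y = sum_k a_k x^k, matching x^k gives (k+2)(k+1) a_{k+2} = [k(k+1) - n(n+1)] a_k = (k - 5)(k + 6) a_k. The right side vanishes at k = 5, so the series with the parity of 5 terminates at degree 5.
Standard normalization (P_n(1) = 1): leading coefficient (2n)!/(2^n (n!)^2) = 3628800/(32*14400) = 63/8, so a_5 = 63/8. Work downward with a_k = (k+1)(k+2) a_{k+2} / ((k - 5)(k + 6)):
  a_3 = (4)(5)(63/8) / ((3 - 5)(3 + 6)) = (315/2)/(-18) = -35/4
  a_1 = (2)(3)(-35/4) / ((1 - 5)(1 + 6)) = (-105/2)/(-28) = 15/8
Hence P_5(x) = 63 x^5/8 - 35 x^3/4 + 15 x/8.

P_5(x); series = 63 x^5/8 - 35 x^3/4 + 15 x/8


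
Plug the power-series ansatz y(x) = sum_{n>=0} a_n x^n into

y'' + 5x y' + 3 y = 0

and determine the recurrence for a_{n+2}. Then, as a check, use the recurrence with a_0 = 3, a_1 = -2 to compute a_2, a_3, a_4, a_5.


Substitute y = sum_n a_n x^n.
y''(x) has coefficient (n+2)(n+1) a_{n+2} at x^n;
5 x y'(x) has coefficient 5 n a_n at x^n (shift);
3 y(x) has coefficient 3 a_n at x^n.
Matching x^n: (n+2)(n+1) a_{n+2} + (5n + 3) a_n = 0.
Thus a_{n+2} = (-5n - 3) / ((n+1)(n+2)) * a_n.

Check with a_0 = 3, a_1 = -2 (apply the recurrence for n = 0, 1, 2, 3): a_0 = 3, a_1 = -2, a_2 = -9/2, a_3 = 8/3, a_4 = 39/8, a_5 = -12/5.

a_(n+2) = (-5n - 3) / ((n+1)(n+2)) * a_n; check: a_0 = 3, a_1 = -2, a_2 = -9/2, a_3 = 8/3, a_4 = 39/8, a_5 = -12/5


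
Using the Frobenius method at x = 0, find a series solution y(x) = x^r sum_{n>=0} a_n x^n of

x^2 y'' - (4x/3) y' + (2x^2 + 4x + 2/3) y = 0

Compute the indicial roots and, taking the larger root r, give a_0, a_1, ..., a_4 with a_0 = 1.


Write in Frobenius form y'' + (p(x)/x) y' + (q(x)/x^2) y = 0:
  p(x) = -4/3,  q(x) = 2x^2 + 4x + 2/3.
Indicial equation: r(r-1) + (-4/3) r + (2/3) = 0 -> roots r_1 = 2, r_2 = 1/3.
Take r = r_1 = 2. Let y(x) = x^r sum_{n>=0} a_n x^n with a_0 = 1.
Substitute y = x^r sum a_n x^n and match x^{r+n}. The recurrence is
  D(n) a_n + 4 a_{n-1} + 2 a_{n-2} = 0,  where D(n) = (r+n)(r+n-1) + (-4/3)(r+n) + (2/3).
  a_n = [-4 a_{n-1} - 2 a_{n-2}] / D(n).
Since the indicial polynomial factors as (r - r_1)(r - r_2), D(n) = (r_1 + n - r_1)(r_1 + n - r_2) = n(n + 5/3).
Evaluating step by step (a_0 = 1):
  n = 1: D(1) = 1(1 + 5/3) = 8/3; numerator = -4(1) = -4; a_1 = (-4)/(8/3) = -3/2
  n = 2: D(2) = 2(2 + 5/3) = 22/3; numerator = -4(-3/2) - 2(1) = 4; a_2 = (4)/(22/3) = 6/11
  n = 3: D(3) = 3(3 + 5/3) = 14; numerator = -4(6/11) - 2(-3/2) = 9/11; a_3 = (9/11)/(14) = 9/154
  n = 4: D(4) = 4(4 + 5/3) = 68/3; numerator = -4(9/154) - 2(6/11) = -102/77; a_4 = (-102/77)/(68/3) = -9/154

r = 2; a_0 = 1; a_1 = -3/2; a_2 = 6/11; a_3 = 9/154; a_4 = -9/154


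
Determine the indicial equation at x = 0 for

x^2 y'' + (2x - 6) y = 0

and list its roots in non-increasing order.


Divide by x^2 to reach normal form y'' + P_1(x) y' + P_2(x) y = 0 with P_1(x) = 0 and P_2(x) = 2/x - 6/x^2.
x = 0 is a singular point because the y-coefficient 2/x - 6/x^2 has a pole at x = 0.
It is a regular singular point because x P_1(x) = p(x) = 0 and x^2 P_2(x) = q(x) = 2x - 6 are polynomials, hence analytic at x = 0.
p(0) = 0,  q(0) = -6.
Indicial equation: r(r-1) + p(0) r + q(0) = 0, i.e. r^2 + (p(0) - 1) r + q(0) = 0, i.e. r^2 - 1 r - 6 = 0.
Discriminant: (-1)^2 - 4(-6) = 25, so r = (1 ± 5)/2.
Solving: r_1 = 3, r_2 = -2.

indicial: r^2 - 1 r - 6 = 0; roots r_1 = 3, r_2 = -2


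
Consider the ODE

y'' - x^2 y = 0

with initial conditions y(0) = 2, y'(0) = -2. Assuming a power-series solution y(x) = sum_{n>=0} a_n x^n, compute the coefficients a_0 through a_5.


Ansatz: y(x) = sum_{n>=0} a_n x^n, so y'(x) = sum_{n>=1} n a_n x^(n-1) and y''(x) = sum_{n>=2} n(n-1) a_n x^(n-2).
Substitute into P(x) y'' + Q(x) y' + R(x) y = 0 with P(x) = 1, Q(x) = 0, R(x) = -x^2, and match powers of x.
Initial conditions: a_0 = 2, a_1 = -2.
Setting the coefficient of each power of x to zero and solving order by order (substituting the coefficients already found):
  x^0: 2 a_2 = 0  ->  a_2 = 0
  x^1: 6 a_3 = 0  ->  a_3 = 0
  x^2: 12 a_4 - a_0 = 0  ->  12 a_4 = a_0 = 2  ->  a_4 = 1/6
  x^3: 20 a_5 - a_1 = 0  ->  20 a_5 = a_1 = -2  ->  a_5 = -1/10
Truncated series: y(x) = 2 - 2 x + (1/6) x^4 - (1/10) x^5 + O(x^6).

a_0 = 2; a_1 = -2; a_2 = 0; a_3 = 0; a_4 = 1/6; a_5 = -1/10


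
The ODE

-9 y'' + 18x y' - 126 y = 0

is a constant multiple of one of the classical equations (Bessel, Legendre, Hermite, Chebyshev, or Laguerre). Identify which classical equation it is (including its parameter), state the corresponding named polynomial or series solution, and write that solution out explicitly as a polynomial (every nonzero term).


All three coefficients share the factor -9; dividing through by -9 gives  y'' - 2x y' + 14 y = 0.
This matches the Hermite equation y'' - 2x y' + 2n y = 0 with 2n = 14, so n = 7; the polynomial solution is H_7(x).
With y = sum_k a_k x^k, matching x^k gives (k+2)(k+1) a_{k+2} = 2(k - n) a_k = 2(k - 7) a_k. The right side vanishes at k = 7, so the series with the parity of 7 terminates at degree 7.
Standard normalization: leading coefficient of H_n is 2^n, so a_7 = 2^7 = 128. Work downward with a_k = (k+1)(k+2) a_{k+2} / (2(k - n)):
  a_5 = (6)(7)(128) / (2(5 - 7)) = 5376/(-4) = -1344
  a_3 = (4)(5)(-1344) / (2(3 - 7)) = -26880/(-8) = 3360
  a_1 = (2)(3)(3360) / (2(1 - 7)) = 20160/(-12) = -1680
Hence H_7(x) = 128 x^7 - 1344 x^5 + 3360 x^3 - 1680 x.

H_7(x); series = 128 x^7 - 1344 x^5 + 3360 x^3 - 1680 x


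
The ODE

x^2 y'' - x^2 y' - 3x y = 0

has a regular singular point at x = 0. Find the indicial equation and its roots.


Divide by x^2 to reach normal form y'' + P_1(x) y' + P_2(x) y = 0 with P_1(x) = -1 and P_2(x) = -3/x.
x = 0 is a singular point because the y-coefficient -3/x has a pole at x = 0.
It is a regular singular point because x P_1(x) = p(x) = -x and x^2 P_2(x) = q(x) = -3x are polynomials, hence analytic at x = 0.
p(0) = 0,  q(0) = 0.
Indicial equation: r(r-1) + p(0) r + q(0) = 0, i.e. r^2 + (p(0) - 1) r + q(0) = 0, i.e. r^2 - 1 r = 0.
Discriminant: (-1)^2 - 4(0) = 1, so r = (1 ± 1)/2.
Solving: r_1 = 1, r_2 = 0.

indicial: r^2 - 1 r = 0; roots r_1 = 1, r_2 = 0


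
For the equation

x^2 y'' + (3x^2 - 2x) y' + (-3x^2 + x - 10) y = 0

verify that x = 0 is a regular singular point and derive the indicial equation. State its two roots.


Divide by x^2 to reach normal form y'' + P_1(x) y' + P_2(x) y = 0 with P_1(x) = 3 - 2/x and P_2(x) = -3 + 1/x - 10/x^2.
x = 0 is a singular point because the y'-coefficient 3 - 2/x has a pole at x = 0 and the y-coefficient -3 + 1/x - 10/x^2 has a pole at x = 0.
It is a regular singular point because x P_1(x) = p(x) = 3x - 2 and x^2 P_2(x) = q(x) = -3x^2 + x - 10 are polynomials, hence analytic at x = 0.
p(0) = -2,  q(0) = -10.
Indicial equation: r(r-1) + p(0) r + q(0) = 0, i.e. r^2 + (p(0) - 1) r + q(0) = 0, i.e. r^2 - 3 r - 10 = 0.
Discriminant: (-3)^2 - 4(-10) = 49, so r = (3 ± 7)/2.
Solving: r_1 = 5, r_2 = -2.

indicial: r^2 - 3 r - 10 = 0; roots r_1 = 5, r_2 = -2


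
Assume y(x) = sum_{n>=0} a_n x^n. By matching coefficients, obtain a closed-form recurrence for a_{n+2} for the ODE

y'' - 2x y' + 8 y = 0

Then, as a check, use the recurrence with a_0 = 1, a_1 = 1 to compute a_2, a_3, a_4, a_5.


Substitute y = sum_n a_n x^n.
y''(x) has coefficient (n+2)(n+1) a_{n+2} at x^n;
-2 x y'(x) has coefficient -2 n a_n at x^n (shift);
8 y(x) has coefficient 8 a_n at x^n.
Matching x^n: (n+2)(n+1) a_{n+2} + (-2n + 8) a_n = 0.
Thus a_{n+2} = (2n - 8) / ((n+1)(n+2)) * a_n.

Check with a_0 = 1, a_1 = 1 (apply the recurrence for n = 0, 1, 2, 3): a_0 = 1, a_1 = 1, a_2 = -4, a_3 = -1, a_4 = 4/3, a_5 = 1/10.

a_(n+2) = (2n - 8) / ((n+1)(n+2)) * a_n; check: a_0 = 1, a_1 = 1, a_2 = -4, a_3 = -1, a_4 = 4/3, a_5 = 1/10


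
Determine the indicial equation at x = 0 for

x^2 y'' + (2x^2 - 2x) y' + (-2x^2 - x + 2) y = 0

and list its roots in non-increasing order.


Divide by x^2 to reach normal form y'' + P_1(x) y' + P_2(x) y = 0 with P_1(x) = 2 - 2/x and P_2(x) = -2 - 1/x + 2/x^2.
x = 0 is a singular point because the y'-coefficient 2 - 2/x has a pole at x = 0 and the y-coefficient -2 - 1/x + 2/x^2 has a pole at x = 0.
It is a regular singular point because x P_1(x) = p(x) = 2x - 2 and x^2 P_2(x) = q(x) = -2x^2 - x + 2 are polynomials, hence analytic at x = 0.
p(0) = -2,  q(0) = 2.
Indicial equation: r(r-1) + p(0) r + q(0) = 0, i.e. r^2 + (p(0) - 1) r + q(0) = 0, i.e. r^2 - 3 r + 2 = 0.
Discriminant: (-3)^2 - 4(2) = 1, so r = (3 ± 1)/2.
Solving: r_1 = 2, r_2 = 1.

indicial: r^2 - 3 r + 2 = 0; roots r_1 = 2, r_2 = 1


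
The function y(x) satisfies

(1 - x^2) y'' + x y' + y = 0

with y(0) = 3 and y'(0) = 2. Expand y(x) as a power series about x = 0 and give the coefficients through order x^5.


Ansatz: y(x) = sum_{n>=0} a_n x^n, so y'(x) = sum_{n>=1} n a_n x^(n-1) and y''(x) = sum_{n>=2} n(n-1) a_n x^(n-2).
Substitute into P(x) y'' + Q(x) y' + R(x) y = 0 with P(x) = 1 - x^2, Q(x) = x, R(x) = 1, and match powers of x.
Initial conditions: a_0 = 3, a_1 = 2.
Setting the coefficient of each power of x to zero and solving order by order (substituting the coefficients already found):
  x^0: 2 a_2 + a_0 = 0  ->  2 a_2 = -a_0 = -3  ->  a_2 = -3/2
  x^1: 6 a_3 + 2 a_1 = 0  ->  6 a_3 = -2 a_1 = -4  ->  a_3 = -2/3
  x^2: 12 a_4 + a_2 = 0  ->  12 a_4 = -a_2 = 3/2  ->  a_4 = 1/8
  x^3: 20 a_5 - 2 a_3 = 0  ->  20 a_5 = 2 a_3 = -4/3  ->  a_5 = -1/15
Truncated series: y(x) = 3 + 2 x - (3/2) x^2 - (2/3) x^3 + (1/8) x^4 - (1/15) x^5 + O(x^6).

a_0 = 3; a_1 = 2; a_2 = -3/2; a_3 = -2/3; a_4 = 1/8; a_5 = -1/15


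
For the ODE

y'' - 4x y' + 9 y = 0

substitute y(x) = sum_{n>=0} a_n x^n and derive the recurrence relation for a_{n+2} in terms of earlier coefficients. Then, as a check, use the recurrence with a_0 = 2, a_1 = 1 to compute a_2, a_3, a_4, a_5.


Substitute y = sum_n a_n x^n.
y''(x) has coefficient (n+2)(n+1) a_{n+2} at x^n;
-4 x y'(x) has coefficient -4 n a_n at x^n (shift);
9 y(x) has coefficient 9 a_n at x^n.
Matching x^n: (n+2)(n+1) a_{n+2} + (-4n + 9) a_n = 0.
Thus a_{n+2} = (4n - 9) / ((n+1)(n+2)) * a_n.

Check with a_0 = 2, a_1 = 1 (apply the recurrence for n = 0, 1, 2, 3): a_0 = 2, a_1 = 1, a_2 = -9, a_3 = -5/6, a_4 = 3/4, a_5 = -1/8.

a_(n+2) = (4n - 9) / ((n+1)(n+2)) * a_n; check: a_0 = 2, a_1 = 1, a_2 = -9, a_3 = -5/6, a_4 = 3/4, a_5 = -1/8


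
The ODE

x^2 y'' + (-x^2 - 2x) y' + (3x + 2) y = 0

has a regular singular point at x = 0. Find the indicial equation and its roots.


Divide by x^2 to reach normal form y'' + P_1(x) y' + P_2(x) y = 0 with P_1(x) = -1 - 2/x and P_2(x) = 3/x + 2/x^2.
x = 0 is a singular point because the y'-coefficient -1 - 2/x has a pole at x = 0 and the y-coefficient 3/x + 2/x^2 has a pole at x = 0.
It is a regular singular point because x P_1(x) = p(x) = -x - 2 and x^2 P_2(x) = q(x) = 3x + 2 are polynomials, hence analytic at x = 0.
p(0) = -2,  q(0) = 2.
Indicial equation: r(r-1) + p(0) r + q(0) = 0, i.e. r^2 + (p(0) - 1) r + q(0) = 0, i.e. r^2 - 3 r + 2 = 0.
Discriminant: (-3)^2 - 4(2) = 1, so r = (3 ± 1)/2.
Solving: r_1 = 2, r_2 = 1.

indicial: r^2 - 3 r + 2 = 0; roots r_1 = 2, r_2 = 1


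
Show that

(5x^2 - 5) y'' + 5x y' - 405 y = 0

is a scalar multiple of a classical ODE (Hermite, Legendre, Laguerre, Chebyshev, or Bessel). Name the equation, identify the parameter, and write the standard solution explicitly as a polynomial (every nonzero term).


All three coefficients share the factor -5; dividing through by -5 gives  (1 - x^2) y'' - x y' + 81 y = 0.
This matches the Chebyshev equation (1 - x^2) y'' - x y' + n^2 y = 0 (note the -x y' term, not -2x y') with n^2 = 81, so n = 9; the polynomial solution is T_9(x).
With y = sum_k a_k x^k, matching x^k gives (k+2)(k+1) a_{k+2} = (k^2 - n^2) a_k = (k - 9)(k + 9) a_k. The right side vanishes at k = 9, so the series with the parity of 9 terminates at degree 9.
Standard normalization: leading coefficient of T_n is 2^(n-1), so a_9 = 2^8 = 256. Work downward with a_k = (k+1)(k+2) a_{k+2} / ((k - 9)(k + 9)):
  a_7 = (8)(9)(256) / ((7 - 9)(7 + 9)) = 18432/(-32) = -576
  a_5 = (6)(7)(-576) / ((5 - 9)(5 + 9)) = -24192/(-56) = 432
  a_3 = (4)(5)(432) / ((3 - 9)(3 + 9)) = 8640/(-72) = -120
  a_1 = (2)(3)(-120) / ((1 - 9)(1 + 9)) = -720/(-80) = 9
Hence T_9(x) = 256 x^9 - 576 x^7 + 432 x^5 - 120 x^3 + 9 x.

T_9(x); series = 256 x^9 - 576 x^7 + 432 x^5 - 120 x^3 + 9 x


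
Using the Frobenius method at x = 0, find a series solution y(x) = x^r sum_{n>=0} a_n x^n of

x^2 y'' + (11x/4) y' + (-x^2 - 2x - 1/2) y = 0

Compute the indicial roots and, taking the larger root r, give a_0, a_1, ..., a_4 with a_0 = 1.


Write in Frobenius form y'' + (p(x)/x) y' + (q(x)/x^2) y = 0:
  p(x) = 11/4,  q(x) = -x^2 - 2x - 1/2.
Indicial equation: r(r-1) + (11/4) r + (-1/2) = 0 -> roots r_1 = 1/4, r_2 = -2.
Take r = r_1 = 1/4. Let y(x) = x^r sum_{n>=0} a_n x^n with a_0 = 1.
Substitute y = x^r sum a_n x^n and match x^{r+n}. The recurrence is
  D(n) a_n - 2 a_{n-1} - 1 a_{n-2} = 0,  where D(n) = (r+n)(r+n-1) + (11/4)(r+n) + (-1/2).
  a_n = [2 a_{n-1} + 1 a_{n-2}] / D(n).
Since the indicial polynomial factors as (r - r_1)(r - r_2), D(n) = (r_1 + n - r_1)(r_1 + n - r_2) = n(n + 9/4).
Evaluating step by step (a_0 = 1):
  n = 1: D(1) = 1(1 + 9/4) = 13/4; numerator = 2(1) = 2; a_1 = (2)/(13/4) = 8/13
  n = 2: D(2) = 2(2 + 9/4) = 17/2; numerator = 2(8/13) + 1(1) = 29/13; a_2 = (29/13)/(17/2) = 58/221
  n = 3: D(3) = 3(3 + 9/4) = 63/4; numerator = 2(58/221) + 1(8/13) = 252/221; a_3 = (252/221)/(63/4) = 16/221
  n = 4: D(4) = 4(4 + 9/4) = 25; numerator = 2(16/221) + 1(58/221) = 90/221; a_4 = (90/221)/(25) = 18/1105

r = 1/4; a_0 = 1; a_1 = 8/13; a_2 = 58/221; a_3 = 16/221; a_4 = 18/1105


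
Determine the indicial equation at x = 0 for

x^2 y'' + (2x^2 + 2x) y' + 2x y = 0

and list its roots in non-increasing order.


Divide by x^2 to reach normal form y'' + P_1(x) y' + P_2(x) y = 0 with P_1(x) = 2 + 2/x and P_2(x) = 2/x.
x = 0 is a singular point because the y'-coefficient 2 + 2/x has a pole at x = 0 and the y-coefficient 2/x has a pole at x = 0.
It is a regular singular point because x P_1(x) = p(x) = 2x + 2 and x^2 P_2(x) = q(x) = 2x are polynomials, hence analytic at x = 0.
p(0) = 2,  q(0) = 0.
Indicial equation: r(r-1) + p(0) r + q(0) = 0, i.e. r^2 + (p(0) - 1) r + q(0) = 0, i.e. r^2 + 1 r = 0.
Discriminant: (1)^2 - 4(0) = 1, so r = (-1 ± 1)/2.
Solving: r_1 = 0, r_2 = -1.

indicial: r^2 + 1 r = 0; roots r_1 = 0, r_2 = -1


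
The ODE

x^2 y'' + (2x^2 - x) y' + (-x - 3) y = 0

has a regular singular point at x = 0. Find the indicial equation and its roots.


Divide by x^2 to reach normal form y'' + P_1(x) y' + P_2(x) y = 0 with P_1(x) = 2 - 1/x and P_2(x) = -1/x - 3/x^2.
x = 0 is a singular point because the y'-coefficient 2 - 1/x has a pole at x = 0 and the y-coefficient -1/x - 3/x^2 has a pole at x = 0.
It is a regular singular point because x P_1(x) = p(x) = 2x - 1 and x^2 P_2(x) = q(x) = -x - 3 are polynomials, hence analytic at x = 0.
p(0) = -1,  q(0) = -3.
Indicial equation: r(r-1) + p(0) r + q(0) = 0, i.e. r^2 + (p(0) - 1) r + q(0) = 0, i.e. r^2 - 2 r - 3 = 0.
Discriminant: (-2)^2 - 4(-3) = 16, so r = (2 ± 4)/2.
Solving: r_1 = 3, r_2 = -1.

indicial: r^2 - 2 r - 3 = 0; roots r_1 = 3, r_2 = -1
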